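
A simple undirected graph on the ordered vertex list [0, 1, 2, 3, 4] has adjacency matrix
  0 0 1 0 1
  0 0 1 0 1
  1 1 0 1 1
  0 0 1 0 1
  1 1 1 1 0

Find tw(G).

2

A width-2 tree decomposition is:
Bags: B1 = {0, 2, 4}  B2 = {2, 3, 4}  B3 = {1, 2, 4}
Tree: B1–B2, B1–B3
The largest bag has 3 vertices, giving width 2; this decomposition certifies tw(G) ≤ 2. Conversely, {0, 2, 4} is a clique of size 3, and the vertices of any clique must share a bag in every tree decomposition; so some bag has ≥ 3 vertices and tw(G) ≥ 2. The upper and lower bounds meet at 2, so that is the treewidth.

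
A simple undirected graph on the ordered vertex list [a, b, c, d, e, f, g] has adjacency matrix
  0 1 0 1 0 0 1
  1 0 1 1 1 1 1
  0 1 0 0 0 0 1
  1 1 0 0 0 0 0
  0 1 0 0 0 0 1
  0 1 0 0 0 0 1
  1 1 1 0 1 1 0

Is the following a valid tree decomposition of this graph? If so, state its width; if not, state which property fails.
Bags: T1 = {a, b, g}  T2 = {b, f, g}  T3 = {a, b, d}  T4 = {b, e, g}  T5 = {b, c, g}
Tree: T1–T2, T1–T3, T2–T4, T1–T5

Every vertex of G appears in some bag (union = {a, b, c, d, e, f, g}); every edge is covered by a bag; and for each vertex v the set of bags containing v is connected in the bag tree. The decomposition is therefore valid. The largest bag has 3 vertices, so the width is 2.

Yes; width 2.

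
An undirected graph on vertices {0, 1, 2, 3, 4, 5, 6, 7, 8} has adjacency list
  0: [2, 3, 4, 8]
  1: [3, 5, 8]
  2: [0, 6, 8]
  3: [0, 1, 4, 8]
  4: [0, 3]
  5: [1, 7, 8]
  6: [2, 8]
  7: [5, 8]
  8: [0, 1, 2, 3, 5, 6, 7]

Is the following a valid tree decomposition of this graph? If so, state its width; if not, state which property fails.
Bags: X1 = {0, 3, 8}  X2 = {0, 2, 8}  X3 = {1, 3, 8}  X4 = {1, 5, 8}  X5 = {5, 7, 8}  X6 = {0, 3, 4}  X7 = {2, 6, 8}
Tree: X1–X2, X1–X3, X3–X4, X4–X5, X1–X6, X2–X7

Every vertex of G appears in some bag (union = {0, 1, 2, 3, 4, 5, 6, 7, 8}); every edge is covered by a bag; and for each vertex v the set of bags containing v is connected in the bag tree. The decomposition is therefore valid. The largest bag has 3 vertices, so the width is 2.

Yes; width 2.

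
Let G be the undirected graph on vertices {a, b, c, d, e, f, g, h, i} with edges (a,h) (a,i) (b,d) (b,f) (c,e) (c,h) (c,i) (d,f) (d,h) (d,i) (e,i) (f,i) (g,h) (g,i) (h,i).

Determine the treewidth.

A width-2 tree decomposition is:
Bags: B1 = {d, f, i}  B2 = {d, h, i}  B3 = {c, h, i}  B4 = {g, h, i}  B5 = {b, d, f}  B6 = {c, e, i}  B7 = {a, h, i}
Tree: B1–B2, B2–B3, B3–B4, B1–B5, B3–B6, B4–B7
Every bag has size at most 3, so the width is 3 − 1 = 2 and tw(G) ≤ 2. On the other hand G contains the 3-clique {b, d, f}. A clique must lie in a single bag of any decomposition, so no decomposition can have width below 2. Hence tw(G) = 2 exactly.

2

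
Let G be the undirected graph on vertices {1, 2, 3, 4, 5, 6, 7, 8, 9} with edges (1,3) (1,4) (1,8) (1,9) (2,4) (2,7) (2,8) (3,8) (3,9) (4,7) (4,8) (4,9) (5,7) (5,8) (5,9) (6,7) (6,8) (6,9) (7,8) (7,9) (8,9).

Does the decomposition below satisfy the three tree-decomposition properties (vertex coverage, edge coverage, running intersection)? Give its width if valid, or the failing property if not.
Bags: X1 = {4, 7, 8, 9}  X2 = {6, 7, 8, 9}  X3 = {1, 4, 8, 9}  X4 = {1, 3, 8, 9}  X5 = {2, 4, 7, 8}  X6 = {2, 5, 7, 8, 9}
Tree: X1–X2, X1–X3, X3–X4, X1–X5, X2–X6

A tree decomposition must satisfy three properties: every vertex lies in some bag; for every edge, both endpoints lie together in some bag; and for every vertex, the bags containing it form a connected subtree. Here bags containing vertex 2 are not connected in the tree, so the decomposition is invalid.

No — bags containing vertex 2 are not connected in the tree.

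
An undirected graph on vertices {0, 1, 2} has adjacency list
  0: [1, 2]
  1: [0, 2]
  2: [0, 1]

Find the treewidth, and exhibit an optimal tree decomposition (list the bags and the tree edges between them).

Treewidth 2.
Bags: B1 = {0, 1, 2}
Tree: (single bag)

With just one bag of size 3, the width is 3 − 1 = 2, so tw(G) ≤ 2. Conversely, {0, 1, 2} is a clique of size 3, and the vertices of any clique must share a bag in every tree decomposition; so some bag has ≥ 3 vertices and tw(G) ≥ 2. Hence tw(G) = 2 exactly.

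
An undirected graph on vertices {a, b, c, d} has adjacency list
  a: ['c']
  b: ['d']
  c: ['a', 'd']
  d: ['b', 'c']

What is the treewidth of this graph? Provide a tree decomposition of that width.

Treewidth 1.
Bags: B1 = {a, c}  B2 = {c, d}  B3 = {b, d}
Tree: B1–B2, B2–B3

The largest bag has 2 vertices, giving width 1; this decomposition certifies tw(G) ≤ 1. G has an edge, so its treewidth is at least 1. Therefore the treewidth is 1.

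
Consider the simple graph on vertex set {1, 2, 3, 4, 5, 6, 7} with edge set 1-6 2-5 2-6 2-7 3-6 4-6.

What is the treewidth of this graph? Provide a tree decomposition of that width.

Treewidth 1.
Bags: B1 = {2, 5}  B2 = {2, 6}  B3 = {2, 7}  B4 = {3, 6}  B5 = {4, 6}  B6 = {1, 6}
Tree: B1–B2, B1–B3, B2–B4, B2–B5, B5–B6

Each bag holds 2 vertices, so the decomposition has width 1, which upper-bounds the treewidth. Any graph with an edge has treewidth ≥ 1, and G has the edge 5–2. Therefore the treewidth is 1.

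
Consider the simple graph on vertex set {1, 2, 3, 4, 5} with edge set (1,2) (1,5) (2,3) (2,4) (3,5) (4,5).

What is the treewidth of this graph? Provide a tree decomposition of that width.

Treewidth 2.
Bags: B1 = {2, 4, 5}  B2 = {2, 3, 5}  B3 = {1, 2, 5}
Tree: B1–B2, B2–B3

Each bag holds 3 vertices, so the decomposition has width 2, which upper-bounds the treewidth. For the lower bound, G contains the cycle 5–4–2–3–5, so G is not a forest; only forests have treewidth ≤ 1, hence tw(G) ≥ 2. Hence tw(G) = 2 exactly.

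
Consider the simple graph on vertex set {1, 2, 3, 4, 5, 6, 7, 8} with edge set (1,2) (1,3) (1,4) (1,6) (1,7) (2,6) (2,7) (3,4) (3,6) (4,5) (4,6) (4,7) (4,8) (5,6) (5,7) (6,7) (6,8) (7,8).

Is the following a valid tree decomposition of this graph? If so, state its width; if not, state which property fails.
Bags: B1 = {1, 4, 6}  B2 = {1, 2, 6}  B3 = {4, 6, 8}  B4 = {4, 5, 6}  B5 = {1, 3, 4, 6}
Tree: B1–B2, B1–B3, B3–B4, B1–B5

No — vertex 7 appears in no bag.

A tree decomposition must satisfy three properties: every vertex lies in some bag; for every edge, both endpoints lie together in some bag; and for every vertex, the bags containing it form a connected subtree. Here vertex 7 appears in no bag, so the decomposition is invalid.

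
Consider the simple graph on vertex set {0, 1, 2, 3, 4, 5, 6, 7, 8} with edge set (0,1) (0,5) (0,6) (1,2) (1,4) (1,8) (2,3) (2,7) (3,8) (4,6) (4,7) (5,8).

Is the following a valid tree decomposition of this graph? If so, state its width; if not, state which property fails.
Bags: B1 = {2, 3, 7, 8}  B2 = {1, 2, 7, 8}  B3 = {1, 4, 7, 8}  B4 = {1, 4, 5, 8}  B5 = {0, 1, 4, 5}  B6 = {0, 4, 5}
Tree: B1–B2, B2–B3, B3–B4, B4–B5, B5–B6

No — vertex 6 appears in no bag.

A tree decomposition must satisfy three properties: every vertex lies in some bag; for every edge, both endpoints lie together in some bag; and for every vertex, the bags containing it form a connected subtree. Here vertex 6 appears in no bag, so the decomposition is invalid.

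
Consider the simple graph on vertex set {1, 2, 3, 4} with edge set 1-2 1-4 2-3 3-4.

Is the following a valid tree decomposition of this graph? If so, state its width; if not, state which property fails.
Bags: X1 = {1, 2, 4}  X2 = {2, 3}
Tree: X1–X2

No — edge (4,3) lies in no bag.

A tree decomposition must satisfy three properties: every vertex lies in some bag; for every edge, both endpoints lie together in some bag; and for every vertex, the bags containing it form a connected subtree. Here edge (4,3) lies in no bag, so the decomposition is invalid.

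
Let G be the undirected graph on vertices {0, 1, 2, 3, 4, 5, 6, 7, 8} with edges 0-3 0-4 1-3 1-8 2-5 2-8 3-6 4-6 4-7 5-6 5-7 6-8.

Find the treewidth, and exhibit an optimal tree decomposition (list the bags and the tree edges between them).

Treewidth 3.
One optimal decomposition is:
Bags: B1 = {0, 3, 4, 7}  B2 = {3, 4, 6, 7}  B3 = {3, 5, 6, 7}  B4 = {1, 3, 5, 6}  B5 = {1, 5, 6, 8}  B6 = {1, 2, 5, 8}
Tree: B1–B2, B2–B3, B3–B4, B4–B5, B5–B6

The largest bag has 4 vertices, giving width 3; this decomposition certifies tw(G) ≤ 3. For the lower bound: the 4 vertex sets {0,4,7}, {3}, {6}, {1,2,5,8} are disjoint, each induces a connected subgraph, and every pair is joined by at least one edge of G. Contracting each set to a single vertex therefore yields K_{4} as a minor, and since treewidth is minor-monotone, tw(G) ≥ tw(K_{4}) = 3. Combining the bounds, tw(G) = 3.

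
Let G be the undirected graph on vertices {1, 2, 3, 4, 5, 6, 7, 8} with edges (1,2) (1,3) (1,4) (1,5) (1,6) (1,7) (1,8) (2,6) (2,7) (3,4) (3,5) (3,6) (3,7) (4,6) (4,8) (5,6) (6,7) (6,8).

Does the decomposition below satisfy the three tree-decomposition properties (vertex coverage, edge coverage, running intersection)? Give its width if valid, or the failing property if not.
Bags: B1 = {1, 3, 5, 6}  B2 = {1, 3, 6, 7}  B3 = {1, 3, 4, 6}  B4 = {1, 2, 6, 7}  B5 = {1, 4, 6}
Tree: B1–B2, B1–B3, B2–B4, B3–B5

A tree decomposition must satisfy three properties: every vertex lies in some bag; for every edge, both endpoints lie together in some bag; and for every vertex, the bags containing it form a connected subtree. Here vertex 8 appears in no bag, so the decomposition is invalid.

No — vertex 8 appears in no bag.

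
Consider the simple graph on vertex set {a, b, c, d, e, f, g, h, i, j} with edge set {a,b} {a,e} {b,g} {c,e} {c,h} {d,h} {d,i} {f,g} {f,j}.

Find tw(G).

1

A width-1 tree decomposition is:
Bags: B1 = {f, j}  B2 = {f, g}  B3 = {b, g}  B4 = {a, b}  B5 = {a, e}  B6 = {c, e}  B7 = {c, h}  B8 = {d, h}  B9 = {d, i}
Tree: B1–B2, B2–B3, B3–B4, B4–B5, B5–B6, B6–B7, B7–B8, B8–B9
Every bag has size at most 2, so the width is 2 − 1 = 1 and tw(G) ≤ 1. Any graph with an edge has treewidth ≥ 1, and G has the edge j–f. Combining the bounds, tw(G) = 1.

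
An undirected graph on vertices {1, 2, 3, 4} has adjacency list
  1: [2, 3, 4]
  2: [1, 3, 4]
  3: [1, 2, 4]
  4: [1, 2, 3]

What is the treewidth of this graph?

3

A width-3 tree decomposition is:
Bags: B1 = {1, 2, 3, 4}
Tree: (single bag)
A single bag containing all 4 vertices is trivially a valid decomposition of width 3. For the lower bound, the 4 vertices {1, 2, 3, 4} are pairwise adjacent, and any tree decomposition puts a clique entirely inside one bag — forcing width ≥ 3. Combining the bounds, tw(G) = 3.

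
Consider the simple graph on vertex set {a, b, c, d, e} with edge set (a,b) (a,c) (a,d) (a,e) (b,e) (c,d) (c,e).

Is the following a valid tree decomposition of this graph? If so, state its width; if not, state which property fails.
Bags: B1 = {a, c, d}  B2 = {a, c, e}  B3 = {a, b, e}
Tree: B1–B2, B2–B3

Yes; width 2.

Every vertex of G appears in some bag (union = {a, b, c, d, e}); every edge is covered by a bag; and for each vertex v the set of bags containing v is connected in the bag tree. The decomposition is therefore valid. The largest bag has 3 vertices, so the width is 2.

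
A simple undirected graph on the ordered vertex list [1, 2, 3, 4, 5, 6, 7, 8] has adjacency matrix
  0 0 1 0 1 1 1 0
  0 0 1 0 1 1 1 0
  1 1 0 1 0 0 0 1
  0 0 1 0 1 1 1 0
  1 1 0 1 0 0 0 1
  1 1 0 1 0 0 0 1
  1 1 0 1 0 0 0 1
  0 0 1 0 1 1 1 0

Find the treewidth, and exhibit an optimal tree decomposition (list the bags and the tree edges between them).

The largest bag has 5 vertices, giving width 4; this decomposition certifies tw(G) ≤ 4. For the lower bound: the 5 vertex sets {4,5}, {1,3}, {2,7}, {6}, {8} are disjoint, each induces a connected subgraph, and every pair is joined by at least one edge of G. Contracting each set to a single vertex therefore yields K_{5} as a minor, and since treewidth is minor-monotone, tw(G) ≥ tw(K_{5}) = 4. Hence tw(G) = 4 exactly.

Treewidth 4.
One optimal decomposition is:
Bags: B1 = {3, 4, 5, 6, 7}  B2 = {1, 3, 5, 6, 7}  B3 = {2, 3, 5, 6, 7}  B4 = {3, 5, 6, 7, 8}
Tree: B1–B2, B2–B3, B3–B4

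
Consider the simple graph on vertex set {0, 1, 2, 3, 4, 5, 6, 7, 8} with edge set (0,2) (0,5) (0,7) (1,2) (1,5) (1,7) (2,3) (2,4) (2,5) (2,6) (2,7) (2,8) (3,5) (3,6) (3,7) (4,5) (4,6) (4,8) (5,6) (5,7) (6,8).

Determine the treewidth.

A width-3 tree decomposition is:
Bags: B1 = {2, 3, 5, 7}  B2 = {2, 3, 5, 6}  B3 = {1, 2, 5, 7}  B4 = {2, 4, 5, 6}  B5 = {0, 2, 5, 7}  B6 = {2, 4, 6, 8}
Tree: B1–B2, B1–B3, B2–B4, B3–B5, B4–B6
The largest bag has 4 vertices, giving width 3; this decomposition certifies tw(G) ≤ 3. Conversely, {2, 4, 6, 8} is a clique of size 4, and the vertices of any clique must share a bag in every tree decomposition; so some bag has ≥ 4 vertices and tw(G) ≥ 3. Combining the bounds, tw(G) = 3.

3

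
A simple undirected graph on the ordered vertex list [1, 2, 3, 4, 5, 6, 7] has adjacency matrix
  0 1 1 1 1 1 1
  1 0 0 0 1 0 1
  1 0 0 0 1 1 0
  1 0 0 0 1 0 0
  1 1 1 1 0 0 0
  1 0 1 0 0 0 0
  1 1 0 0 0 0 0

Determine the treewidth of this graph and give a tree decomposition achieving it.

Treewidth 2.
One optimal decomposition is:
Bags: B1 = {1, 2, 7}  B2 = {1, 2, 5}  B3 = {1, 3, 5}  B4 = {1, 3, 6}  B5 = {1, 4, 5}
Tree: B1–B2, B2–B3, B3–B4, B2–B5

Every bag has size at most 3, so the width is 3 − 1 = 2 and tw(G) ≤ 2. For the lower bound, the 3 vertices {1, 2, 5} are pairwise adjacent, and any tree decomposition puts a clique entirely inside one bag — forcing width ≥ 2. Hence tw(G) = 2 exactly.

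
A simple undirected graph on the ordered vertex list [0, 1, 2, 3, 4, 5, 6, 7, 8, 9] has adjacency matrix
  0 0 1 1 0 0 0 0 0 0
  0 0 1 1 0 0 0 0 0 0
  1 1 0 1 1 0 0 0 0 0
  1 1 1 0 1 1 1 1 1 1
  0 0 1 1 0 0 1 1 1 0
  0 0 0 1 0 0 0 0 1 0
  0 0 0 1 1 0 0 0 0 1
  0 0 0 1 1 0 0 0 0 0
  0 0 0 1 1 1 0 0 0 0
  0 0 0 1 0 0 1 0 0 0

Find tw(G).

2

A width-2 tree decomposition is:
Bags: B1 = {3, 4, 8}  B2 = {3, 4, 7}  B3 = {3, 4, 6}  B4 = {3, 6, 9}  B5 = {2, 3, 4}  B6 = {3, 5, 8}  B7 = {0, 2, 3}  B8 = {1, 2, 3}
Tree: B1–B2, B2–B3, B3–B4, B1–B5, B1–B6, B5–B7, B7–B8
The largest bag has 3 vertices, giving width 2; this decomposition certifies tw(G) ≤ 2. Conversely, {0, 2, 3} is a clique of size 3, and the vertices of any clique must share a bag in every tree decomposition; so some bag has ≥ 3 vertices and tw(G) ≥ 2. Therefore the treewidth is 2.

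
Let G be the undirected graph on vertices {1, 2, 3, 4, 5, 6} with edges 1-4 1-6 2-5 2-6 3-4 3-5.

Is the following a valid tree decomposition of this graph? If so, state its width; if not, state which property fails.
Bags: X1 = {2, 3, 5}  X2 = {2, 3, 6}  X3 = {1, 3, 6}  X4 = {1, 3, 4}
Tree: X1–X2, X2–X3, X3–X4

Yes; width 2.

Every vertex of G appears in some bag (union = {1, 2, 3, 4, 5, 6}); every edge is covered by a bag; and for each vertex v the set of bags containing v is connected in the bag tree. The decomposition is therefore valid. The largest bag has 3 vertices, so the width is 2.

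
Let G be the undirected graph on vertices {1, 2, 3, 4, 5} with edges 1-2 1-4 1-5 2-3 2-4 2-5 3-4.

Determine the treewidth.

2

A width-2 tree decomposition is:
Bags: B1 = {1, 2, 5}  B2 = {1, 2, 4}  B3 = {2, 3, 4}
Tree: B1–B2, B2–B3
Each bag holds 3 vertices, so the decomposition has width 2, which upper-bounds the treewidth. On the other hand G contains the 3-clique {1, 2, 4}. A clique must lie in a single bag of any decomposition, so no decomposition can have width below 2. Hence tw(G) = 2 exactly.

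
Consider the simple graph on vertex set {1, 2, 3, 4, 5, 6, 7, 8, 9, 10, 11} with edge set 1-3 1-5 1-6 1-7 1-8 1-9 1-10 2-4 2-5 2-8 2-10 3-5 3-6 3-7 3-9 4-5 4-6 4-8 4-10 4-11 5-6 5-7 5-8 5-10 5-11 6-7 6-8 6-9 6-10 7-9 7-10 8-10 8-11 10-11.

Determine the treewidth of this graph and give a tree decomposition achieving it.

Every bag has size at most 5, so the width is 5 − 1 = 4 and tw(G) ≤ 4. For the lower bound, the 5 vertices {1, 3, 6, 7, 9} are pairwise adjacent, and any tree decomposition puts a clique entirely inside one bag — forcing width ≥ 4. Combining the bounds, tw(G) = 4.

Treewidth 4.
One optimal decomposition is:
Bags: B1 = {1, 5, 6, 8, 10}  B2 = {1, 5, 6, 7, 10}  B3 = {4, 5, 6, 8, 10}  B4 = {1, 3, 5, 6, 7}  B5 = {4, 5, 8, 10, 11}  B6 = {2, 4, 5, 8, 10}  B7 = {1, 3, 6, 7, 9}
Tree: B1–B2, B1–B3, B2–B4, B3–B5, B5–B6, B4–B7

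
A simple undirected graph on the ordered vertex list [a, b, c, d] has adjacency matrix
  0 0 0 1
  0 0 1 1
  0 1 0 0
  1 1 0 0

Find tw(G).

A width-1 tree decomposition is:
Bags: B1 = {a, d}  B2 = {b, d}  B3 = {b, c}
Tree: B1–B2, B2–B3
Every bag has size at most 2, so the width is 2 − 1 = 1 and tw(G) ≤ 1. Since G has at least one edge (e.g. a–d), it is not an edgeless graph, so tw(G) ≥ 1. Therefore the treewidth is 1.

1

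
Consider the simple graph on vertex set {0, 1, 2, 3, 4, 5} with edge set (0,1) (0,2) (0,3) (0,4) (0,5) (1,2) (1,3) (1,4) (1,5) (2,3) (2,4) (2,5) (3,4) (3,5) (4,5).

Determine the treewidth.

A width-5 tree decomposition is:
Bags: B1 = {0, 1, 2, 3, 4, 5}
Tree: (single bag)
With just one bag of size 6, the width is 6 − 1 = 5, so tw(G) ≤ 5. Conversely, {0, 1, 2, 3, 4, 5} is a clique of size 6, and the vertices of any clique must share a bag in every tree decomposition; so some bag has ≥ 6 vertices and tw(G) ≥ 5. Hence tw(G) = 5 exactly.

5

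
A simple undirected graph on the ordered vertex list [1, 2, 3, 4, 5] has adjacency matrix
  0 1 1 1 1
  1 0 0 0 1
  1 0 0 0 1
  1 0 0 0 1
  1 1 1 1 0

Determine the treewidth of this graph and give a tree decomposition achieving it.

Each bag holds 3 vertices, so the decomposition has width 2, which upper-bounds the treewidth. Conversely, {1, 2, 5} is a clique of size 3, and the vertices of any clique must share a bag in every tree decomposition; so some bag has ≥ 3 vertices and tw(G) ≥ 2. Hence tw(G) = 2 exactly.

Treewidth 2.
Bags: B1 = {1, 2, 5}  B2 = {1, 3, 5}  B3 = {1, 4, 5}
Tree: B1–B2, B2–B3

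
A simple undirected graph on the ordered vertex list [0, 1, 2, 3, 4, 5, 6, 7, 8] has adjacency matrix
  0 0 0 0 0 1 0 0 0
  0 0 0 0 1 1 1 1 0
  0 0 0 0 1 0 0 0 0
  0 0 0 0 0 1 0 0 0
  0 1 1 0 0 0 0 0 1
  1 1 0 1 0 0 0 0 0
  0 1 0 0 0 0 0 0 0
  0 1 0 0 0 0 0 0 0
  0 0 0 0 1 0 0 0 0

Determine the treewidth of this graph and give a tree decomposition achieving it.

Treewidth 1.
One such decomposition:
Bags: B1 = {1, 4}  B2 = {1, 7}  B3 = {1, 5}  B4 = {0, 5}  B5 = {1, 6}  B6 = {4, 8}  B7 = {2, 4}  B8 = {3, 5}
Tree: B1–B2, B1–B3, B3–B4, B1–B5, B1–B6, B6–B7, B3–B8

The largest bag has 2 vertices, giving width 1; this decomposition certifies tw(G) ≤ 1. G has an edge, so its treewidth is at least 1. Hence tw(G) = 1 exactly.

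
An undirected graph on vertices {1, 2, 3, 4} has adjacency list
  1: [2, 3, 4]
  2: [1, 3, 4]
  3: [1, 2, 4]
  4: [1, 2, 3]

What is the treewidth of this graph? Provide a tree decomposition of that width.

With just one bag of size 4, the width is 4 − 1 = 3, so tw(G) ≤ 3. Conversely, {1, 2, 3, 4} is a clique of size 4, and the vertices of any clique must share a bag in every tree decomposition; so some bag has ≥ 4 vertices and tw(G) ≥ 3. Therefore the treewidth is 3.

Treewidth 3.
Bags: B1 = {1, 2, 3, 4}
Tree: (single bag)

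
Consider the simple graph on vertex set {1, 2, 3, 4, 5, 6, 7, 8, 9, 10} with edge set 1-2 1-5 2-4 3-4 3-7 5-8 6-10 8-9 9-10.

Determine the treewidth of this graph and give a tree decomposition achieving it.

The largest bag has 2 vertices, giving width 1; this decomposition certifies tw(G) ≤ 1. Since G has at least one edge (e.g. 6–10), it is not an edgeless graph, so tw(G) ≥ 1. The upper and lower bounds meet at 1, so that is the treewidth.

Treewidth 1.
One optimal decomposition is:
Bags: B1 = {6, 10}  B2 = {9, 10}  B3 = {8, 9}  B4 = {5, 8}  B5 = {1, 5}  B6 = {1, 2}  B7 = {2, 4}  B8 = {3, 4}  B9 = {3, 7}
Tree: B1–B2, B2–B3, B3–B4, B4–B5, B5–B6, B6–B7, B7–B8, B8–B9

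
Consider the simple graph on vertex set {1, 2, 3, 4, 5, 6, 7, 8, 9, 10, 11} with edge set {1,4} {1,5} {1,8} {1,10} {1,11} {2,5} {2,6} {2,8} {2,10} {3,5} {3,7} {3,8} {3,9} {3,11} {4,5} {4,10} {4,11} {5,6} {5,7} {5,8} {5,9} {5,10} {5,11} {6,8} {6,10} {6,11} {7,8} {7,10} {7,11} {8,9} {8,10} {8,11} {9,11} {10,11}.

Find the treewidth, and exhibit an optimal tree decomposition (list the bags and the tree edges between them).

Treewidth 4.
One optimal decomposition is:
Bags: B1 = {5, 7, 8, 10, 11}  B2 = {5, 6, 8, 10, 11}  B3 = {1, 5, 8, 10, 11}  B4 = {1, 4, 5, 10, 11}  B5 = {3, 5, 7, 8, 11}  B6 = {2, 5, 6, 8, 10}  B7 = {3, 5, 8, 9, 11}
Tree: B1–B2, B2–B3, B3–B4, B1–B5, B2–B6, B5–B7

Each bag holds 5 vertices, so the decomposition has width 4, which upper-bounds the treewidth. For the lower bound, the 5 vertices {2, 5, 6, 8, 10} are pairwise adjacent, and any tree decomposition puts a clique entirely inside one bag — forcing width ≥ 4. Therefore the treewidth is 4.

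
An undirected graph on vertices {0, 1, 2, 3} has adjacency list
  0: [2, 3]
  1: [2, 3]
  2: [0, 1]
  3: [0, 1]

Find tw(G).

2

A width-2 tree decomposition is:
Bags: B1 = {0, 1, 2}  B2 = {0, 1, 3}
Tree: B1–B2
Every bag has size at most 3, so the width is 3 − 1 = 2 and tw(G) ≤ 2. The edges 1–2–0–3–1 form a cycle, so G is not a tree and its treewidth is at least 2. Therefore the treewidth is 2.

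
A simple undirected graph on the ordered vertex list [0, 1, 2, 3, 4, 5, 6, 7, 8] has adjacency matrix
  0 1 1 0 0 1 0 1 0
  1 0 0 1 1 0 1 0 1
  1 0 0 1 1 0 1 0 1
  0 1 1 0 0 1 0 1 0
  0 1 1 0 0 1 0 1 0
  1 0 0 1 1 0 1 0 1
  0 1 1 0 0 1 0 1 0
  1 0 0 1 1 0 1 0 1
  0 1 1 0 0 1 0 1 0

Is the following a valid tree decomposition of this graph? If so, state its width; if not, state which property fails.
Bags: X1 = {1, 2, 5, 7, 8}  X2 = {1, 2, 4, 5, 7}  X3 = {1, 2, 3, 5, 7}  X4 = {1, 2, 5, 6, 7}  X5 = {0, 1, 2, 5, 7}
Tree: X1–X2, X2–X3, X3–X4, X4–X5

Yes; width 4.

Every vertex of G appears in some bag (union = {0, 1, 2, 3, 4, 5, 6, 7, 8}); every edge is covered by a bag; and for each vertex v the set of bags containing v is connected in the bag tree. The decomposition is therefore valid. The largest bag has 5 vertices, so the width is 4.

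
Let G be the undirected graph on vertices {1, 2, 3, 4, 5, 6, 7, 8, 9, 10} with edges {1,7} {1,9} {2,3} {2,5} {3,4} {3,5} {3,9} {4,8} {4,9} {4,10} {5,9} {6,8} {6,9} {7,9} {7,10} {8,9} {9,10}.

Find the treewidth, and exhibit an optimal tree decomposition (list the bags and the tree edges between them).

Every bag has size at most 3, so the width is 3 − 1 = 2 and tw(G) ≤ 2. Conversely, {1, 7, 9} is a clique of size 3, and the vertices of any clique must share a bag in every tree decomposition; so some bag has ≥ 3 vertices and tw(G) ≥ 2. Combining the bounds, tw(G) = 2.

Treewidth 2.
One optimal decomposition is:
Bags: B1 = {7, 9, 10}  B2 = {4, 9, 10}  B3 = {3, 4, 9}  B4 = {4, 8, 9}  B5 = {1, 7, 9}  B6 = {6, 8, 9}  B7 = {3, 5, 9}  B8 = {2, 3, 5}
Tree: B1–B2, B2–B3, B3–B4, B1–B5, B4–B6, B3–B7, B7–B8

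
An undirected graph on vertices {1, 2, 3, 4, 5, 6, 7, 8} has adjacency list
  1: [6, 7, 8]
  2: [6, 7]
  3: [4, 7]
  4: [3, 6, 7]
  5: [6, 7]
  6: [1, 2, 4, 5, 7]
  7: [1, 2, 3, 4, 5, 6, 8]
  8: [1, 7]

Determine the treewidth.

2

A width-2 tree decomposition is:
Bags: B1 = {1, 7, 8}  B2 = {1, 6, 7}  B3 = {2, 6, 7}  B4 = {5, 6, 7}  B5 = {4, 6, 7}  B6 = {3, 4, 7}
Tree: B1–B2, B2–B3, B2–B4, B3–B5, B5–B6
Every bag has size at most 3, so the width is 3 − 1 = 2 and tw(G) ≤ 2. On the other hand G contains the 3-clique {1, 7, 8}. A clique must lie in a single bag of any decomposition, so no decomposition can have width below 2. The upper and lower bounds meet at 2, so that is the treewidth.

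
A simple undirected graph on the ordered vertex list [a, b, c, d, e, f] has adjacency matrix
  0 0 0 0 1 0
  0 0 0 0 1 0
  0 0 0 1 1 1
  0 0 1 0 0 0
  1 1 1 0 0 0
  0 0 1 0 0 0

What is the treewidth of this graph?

1

A width-1 tree decomposition is:
Bags: B1 = {c, e}  B2 = {c, d}  B3 = {b, e}  B4 = {a, e}  B5 = {c, f}
Tree: B1–B2, B1–B3, B3–B4, B1–B5
The largest bag has 2 vertices, giving width 1; this decomposition certifies tw(G) ≤ 1. Any graph with an edge has treewidth ≥ 1, and G has the edge c–e. The upper and lower bounds meet at 1, so that is the treewidth.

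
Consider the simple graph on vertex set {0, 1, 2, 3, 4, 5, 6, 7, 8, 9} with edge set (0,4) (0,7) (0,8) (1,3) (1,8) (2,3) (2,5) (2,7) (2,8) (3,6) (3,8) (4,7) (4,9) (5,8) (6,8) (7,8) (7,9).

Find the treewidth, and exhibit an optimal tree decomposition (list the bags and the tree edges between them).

Treewidth 2.
One such decomposition:
Bags: B1 = {0, 7, 8}  B2 = {2, 7, 8}  B3 = {2, 3, 8}  B4 = {0, 4, 7}  B5 = {1, 3, 8}  B6 = {3, 6, 8}  B7 = {4, 7, 9}  B8 = {2, 5, 8}
Tree: B1–B2, B2–B3, B1–B4, B3–B5, B5–B6, B4–B7, B3–B8

Every bag has size at most 3, so the width is 3 − 1 = 2 and tw(G) ≤ 2. Conversely, {0, 7, 8} is a clique of size 3, and the vertices of any clique must share a bag in every tree decomposition; so some bag has ≥ 3 vertices and tw(G) ≥ 2. Combining the bounds, tw(G) = 2.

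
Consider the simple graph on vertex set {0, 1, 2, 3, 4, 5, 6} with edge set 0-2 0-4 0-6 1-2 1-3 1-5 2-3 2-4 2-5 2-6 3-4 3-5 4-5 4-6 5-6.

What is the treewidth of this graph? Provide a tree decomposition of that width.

Treewidth 3.
One optimal decomposition is:
Bags: B1 = {2, 3, 4, 5}  B2 = {1, 2, 3, 5}  B3 = {2, 4, 5, 6}  B4 = {0, 2, 4, 6}
Tree: B1–B2, B1–B3, B3–B4

Every bag has size at most 4, so the width is 4 − 1 = 3 and tw(G) ≤ 3. For the lower bound, the 4 vertices {1, 2, 3, 5} are pairwise adjacent, and any tree decomposition puts a clique entirely inside one bag — forcing width ≥ 3. The upper and lower bounds meet at 3, so that is the treewidth.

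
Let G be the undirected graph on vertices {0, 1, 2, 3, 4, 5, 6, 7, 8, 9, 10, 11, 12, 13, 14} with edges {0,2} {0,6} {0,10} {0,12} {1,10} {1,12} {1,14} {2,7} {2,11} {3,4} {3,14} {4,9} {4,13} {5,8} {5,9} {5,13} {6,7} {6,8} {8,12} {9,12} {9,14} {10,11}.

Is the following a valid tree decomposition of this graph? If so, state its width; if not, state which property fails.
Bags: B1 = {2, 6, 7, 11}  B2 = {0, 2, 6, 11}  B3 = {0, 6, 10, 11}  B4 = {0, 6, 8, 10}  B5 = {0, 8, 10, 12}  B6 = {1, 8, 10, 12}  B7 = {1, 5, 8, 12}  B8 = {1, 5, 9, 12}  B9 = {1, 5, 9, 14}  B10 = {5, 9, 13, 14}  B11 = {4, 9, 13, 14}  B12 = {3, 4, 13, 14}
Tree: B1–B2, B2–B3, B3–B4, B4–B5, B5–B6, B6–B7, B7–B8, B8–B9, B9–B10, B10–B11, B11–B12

Yes; width 3.

Vertex coverage: the bags together contain {0, 1, 2, 3, 4, 5, 6, 7, 8, 9, 10, 11, 12, 13, 14}, the full vertex set. Edge coverage: each edge of G has both endpoints in at least one bag. Running intersection: for every vertex, the bags containing it form a connected subtree. All three properties hold, so this is a valid tree decomposition of width max|bag| − 1 = 3, and hence tw(G) ≤ 3.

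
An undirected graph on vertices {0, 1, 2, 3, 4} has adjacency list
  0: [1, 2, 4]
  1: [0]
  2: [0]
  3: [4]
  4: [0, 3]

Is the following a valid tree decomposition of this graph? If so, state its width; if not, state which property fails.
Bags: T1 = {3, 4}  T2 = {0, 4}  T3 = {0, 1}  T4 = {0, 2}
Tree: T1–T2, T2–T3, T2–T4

Every vertex of G appears in some bag (union = {0, 1, 2, 3, 4}); every edge is covered by a bag; and for each vertex v the set of bags containing v is connected in the bag tree. The decomposition is therefore valid. The largest bag has 2 vertices, so the width is 1.

Yes; width 1.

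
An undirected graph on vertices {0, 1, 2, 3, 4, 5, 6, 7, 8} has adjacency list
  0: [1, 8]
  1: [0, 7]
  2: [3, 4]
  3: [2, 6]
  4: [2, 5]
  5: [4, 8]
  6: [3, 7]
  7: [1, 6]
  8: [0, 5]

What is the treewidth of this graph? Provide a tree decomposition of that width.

The largest bag has 3 vertices, giving width 2; this decomposition certifies tw(G) ≤ 2. The edges 5–8–0–1–7–6–3–2–4–5 form a cycle, so G is not a tree and its treewidth is at least 2. Therefore the treewidth is 2.

Treewidth 2.
One optimal decomposition is:
Bags: B1 = {0, 5, 8}  B2 = {0, 1, 5}  B3 = {1, 5, 7}  B4 = {5, 6, 7}  B5 = {3, 5, 6}  B6 = {2, 3, 5}  B7 = {2, 4, 5}
Tree: B1–B2, B2–B3, B3–B4, B4–B5, B5–B6, B6–B7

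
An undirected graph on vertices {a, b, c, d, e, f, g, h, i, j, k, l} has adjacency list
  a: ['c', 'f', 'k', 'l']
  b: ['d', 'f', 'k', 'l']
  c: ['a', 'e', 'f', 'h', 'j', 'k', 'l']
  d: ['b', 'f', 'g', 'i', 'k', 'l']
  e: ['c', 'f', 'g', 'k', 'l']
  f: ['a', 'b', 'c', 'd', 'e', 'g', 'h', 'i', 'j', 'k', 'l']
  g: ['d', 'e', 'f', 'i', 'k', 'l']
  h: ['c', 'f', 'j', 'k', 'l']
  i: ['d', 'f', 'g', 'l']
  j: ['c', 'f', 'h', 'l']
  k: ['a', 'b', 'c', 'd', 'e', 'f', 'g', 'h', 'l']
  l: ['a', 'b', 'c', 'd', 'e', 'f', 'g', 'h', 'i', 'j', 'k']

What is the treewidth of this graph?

4

A width-4 tree decomposition is:
Bags: B1 = {c, e, f, k, l}  B2 = {e, f, g, k, l}  B3 = {c, f, h, k, l}  B4 = {d, f, g, k, l}  B5 = {b, d, f, k, l}  B6 = {d, f, g, i, l}  B7 = {a, c, f, k, l}  B8 = {c, f, h, j, l}
Tree: B1–B2, B1–B3, B2–B4, B4–B5, B4–B6, B3–B7, B3–B8
Each bag holds 5 vertices, so the decomposition has width 4, which upper-bounds the treewidth. Conversely, {c, f, h, j, l} is a clique of size 5, and the vertices of any clique must share a bag in every tree decomposition; so some bag has ≥ 5 vertices and tw(G) ≥ 4. Combining the bounds, tw(G) = 4.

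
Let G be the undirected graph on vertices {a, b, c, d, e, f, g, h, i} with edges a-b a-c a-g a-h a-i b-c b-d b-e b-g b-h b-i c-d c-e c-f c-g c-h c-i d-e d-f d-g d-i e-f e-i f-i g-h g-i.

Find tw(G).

4

A width-4 tree decomposition is:
Bags: B1 = {a, b, c, g, h}  B2 = {a, b, c, g, i}  B3 = {b, c, d, g, i}  B4 = {b, c, d, e, i}  B5 = {c, d, e, f, i}
Tree: B1–B2, B2–B3, B3–B4, B4–B5
Each bag holds 5 vertices, so the decomposition has width 4, which upper-bounds the treewidth. For the lower bound, the 5 vertices {c, d, e, f, i} are pairwise adjacent, and any tree decomposition puts a clique entirely inside one bag — forcing width ≥ 4. Therefore the treewidth is 4.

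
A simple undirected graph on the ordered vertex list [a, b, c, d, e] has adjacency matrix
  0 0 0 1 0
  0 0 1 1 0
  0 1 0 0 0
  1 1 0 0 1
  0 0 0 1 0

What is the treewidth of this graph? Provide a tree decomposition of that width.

Each bag holds 2 vertices, so the decomposition has width 1, which upper-bounds the treewidth. G has an edge, so its treewidth is at least 1. Hence tw(G) = 1 exactly.

Treewidth 1.
One optimal decomposition is:
Bags: B1 = {b, d}  B2 = {b, c}  B3 = {d, e}  B4 = {a, d}
Tree: B1–B2, B1–B3, B3–B4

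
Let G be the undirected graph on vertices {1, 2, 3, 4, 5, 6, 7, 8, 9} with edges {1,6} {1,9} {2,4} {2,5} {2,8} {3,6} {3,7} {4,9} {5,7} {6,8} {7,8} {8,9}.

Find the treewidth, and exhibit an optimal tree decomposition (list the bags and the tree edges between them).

Treewidth 3.
One such decomposition:
Bags: B1 = {1, 4, 6, 9}  B2 = {4, 6, 8, 9}  B3 = {2, 4, 6, 8}  B4 = {2, 3, 6, 8}  B5 = {2, 3, 7, 8}  B6 = {2, 3, 5, 7}
Tree: B1–B2, B2–B3, B3–B4, B4–B5, B5–B6

Every bag has size at most 4, so the width is 4 − 1 = 3 and tw(G) ≤ 3. For the lower bound: the 4 vertex sets {1,4,9}, {6}, {8}, {2,3,5,7} are disjoint, each induces a connected subgraph, and every pair is joined by at least one edge of G. Contracting each set to a single vertex therefore yields K_{4} as a minor, and since treewidth is minor-monotone, tw(G) ≥ tw(K_{4}) = 3. Hence tw(G) = 3 exactly.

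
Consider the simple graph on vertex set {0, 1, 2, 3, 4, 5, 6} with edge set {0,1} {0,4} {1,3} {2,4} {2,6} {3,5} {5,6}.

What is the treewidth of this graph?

2

A width-2 tree decomposition is:
Bags: B1 = {2, 4, 6}  B2 = {0, 4, 6}  B3 = {0, 1, 6}  B4 = {1, 3, 6}  B5 = {3, 5, 6}
Tree: B1–B2, B2–B3, B3–B4, B4–B5
The largest bag has 3 vertices, giving width 2; this decomposition certifies tw(G) ≤ 2. The edges 6–2–4–0–1–3–5–6 form a cycle, so G is not a tree and its treewidth is at least 2. Therefore the treewidth is 2.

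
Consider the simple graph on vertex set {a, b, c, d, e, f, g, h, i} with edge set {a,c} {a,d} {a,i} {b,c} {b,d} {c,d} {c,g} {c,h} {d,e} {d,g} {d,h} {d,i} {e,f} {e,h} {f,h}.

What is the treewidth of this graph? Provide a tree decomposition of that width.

The largest bag has 3 vertices, giving width 2; this decomposition certifies tw(G) ≤ 2. For the lower bound, the 3 vertices {d, e, h} are pairwise adjacent, and any tree decomposition puts a clique entirely inside one bag — forcing width ≥ 2. The upper and lower bounds meet at 2, so that is the treewidth.

Treewidth 2.
One such decomposition:
Bags: B1 = {c, d, g}  B2 = {a, c, d}  B3 = {c, d, h}  B4 = {b, c, d}  B5 = {d, e, h}  B6 = {a, d, i}  B7 = {e, f, h}
Tree: B1–B2, B2–B3, B1–B4, B3–B5, B2–B6, B5–B7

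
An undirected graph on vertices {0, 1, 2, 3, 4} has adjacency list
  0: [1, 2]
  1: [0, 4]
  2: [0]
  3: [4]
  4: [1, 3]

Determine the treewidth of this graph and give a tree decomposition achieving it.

Every bag has size at most 2, so the width is 2 − 1 = 1 and tw(G) ≤ 1. G has an edge, so its treewidth is at least 1. The upper and lower bounds meet at 1, so that is the treewidth.

Treewidth 1.
One optimal decomposition is:
Bags: B1 = {3, 4}  B2 = {1, 4}  B3 = {0, 1}  B4 = {0, 2}
Tree: B1–B2, B2–B3, B3–B4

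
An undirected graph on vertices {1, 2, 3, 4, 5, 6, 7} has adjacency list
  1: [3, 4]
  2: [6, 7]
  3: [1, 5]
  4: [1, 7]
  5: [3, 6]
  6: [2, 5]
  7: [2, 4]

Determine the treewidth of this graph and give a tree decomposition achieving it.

Every bag has size at most 3, so the width is 3 − 1 = 2 and tw(G) ≤ 2. For the lower bound, G contains the cycle 3–1–4–7–2–6–5–3, so G is not a forest; only forests have treewidth ≤ 1, hence tw(G) ≥ 2. The upper and lower bounds meet at 2, so that is the treewidth.

Treewidth 2.
One such decomposition:
Bags: B1 = {1, 3, 4}  B2 = {3, 4, 7}  B3 = {2, 3, 7}  B4 = {2, 3, 6}  B5 = {3, 5, 6}
Tree: B1–B2, B2–B3, B3–B4, B4–B5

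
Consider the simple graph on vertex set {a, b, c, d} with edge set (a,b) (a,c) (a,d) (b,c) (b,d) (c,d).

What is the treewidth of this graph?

3

A width-3 tree decomposition is:
Bags: B1 = {a, b, c, d}
Tree: (single bag)
A single bag containing all 4 vertices is trivially a valid decomposition of width 3. Conversely, {a, b, c, d} is a clique of size 4, and the vertices of any clique must share a bag in every tree decomposition; so some bag has ≥ 4 vertices and tw(G) ≥ 3. The upper and lower bounds meet at 3, so that is the treewidth.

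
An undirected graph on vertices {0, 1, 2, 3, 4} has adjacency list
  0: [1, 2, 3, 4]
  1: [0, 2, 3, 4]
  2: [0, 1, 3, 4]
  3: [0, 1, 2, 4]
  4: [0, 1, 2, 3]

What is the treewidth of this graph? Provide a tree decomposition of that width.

Treewidth 4.
One such decomposition:
Bags: B1 = {0, 1, 2, 3, 4}
Tree: (single bag)

A single bag containing all 5 vertices is trivially a valid decomposition of width 4. For the lower bound, the 5 vertices {0, 1, 2, 3, 4} are pairwise adjacent, and any tree decomposition puts a clique entirely inside one bag — forcing width ≥ 4. The upper and lower bounds meet at 4, so that is the treewidth.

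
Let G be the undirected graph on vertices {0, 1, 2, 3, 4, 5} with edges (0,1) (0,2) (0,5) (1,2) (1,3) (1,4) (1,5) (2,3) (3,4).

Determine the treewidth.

2

A width-2 tree decomposition is:
Bags: B1 = {1, 2, 3}  B2 = {0, 1, 2}  B3 = {1, 3, 4}  B4 = {0, 1, 5}
Tree: B1–B2, B1–B3, B2–B4
The largest bag has 3 vertices, giving width 2; this decomposition certifies tw(G) ≤ 2. Conversely, {0, 1, 2} is a clique of size 3, and the vertices of any clique must share a bag in every tree decomposition; so some bag has ≥ 3 vertices and tw(G) ≥ 2. Combining the bounds, tw(G) = 2.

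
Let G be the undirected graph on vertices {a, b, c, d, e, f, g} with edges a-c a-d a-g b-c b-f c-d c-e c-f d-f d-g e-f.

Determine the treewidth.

A width-2 tree decomposition is:
Bags: B1 = {b, c, f}  B2 = {c, d, f}  B3 = {c, e, f}  B4 = {a, c, d}  B5 = {a, d, g}
Tree: B1–B2, B1–B3, B2–B4, B4–B5
Every bag has size at most 3, so the width is 3 − 1 = 2 and tw(G) ≤ 2. Conversely, {a, d, g} is a clique of size 3, and the vertices of any clique must share a bag in every tree decomposition; so some bag has ≥ 3 vertices and tw(G) ≥ 2. The upper and lower bounds meet at 2, so that is the treewidth.

2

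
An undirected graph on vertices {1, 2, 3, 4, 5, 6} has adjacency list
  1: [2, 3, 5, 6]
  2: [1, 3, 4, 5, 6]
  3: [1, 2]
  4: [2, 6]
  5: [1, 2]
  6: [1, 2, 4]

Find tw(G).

A width-2 tree decomposition is:
Bags: B1 = {1, 2, 6}  B2 = {2, 4, 6}  B3 = {1, 2, 3}  B4 = {1, 2, 5}
Tree: B1–B2, B1–B3, B1–B4
Every bag has size at most 3, so the width is 3 − 1 = 2 and tw(G) ≤ 2. On the other hand G contains the 3-clique {1, 2, 3}. A clique must lie in a single bag of any decomposition, so no decomposition can have width below 2. Hence tw(G) = 2 exactly.

2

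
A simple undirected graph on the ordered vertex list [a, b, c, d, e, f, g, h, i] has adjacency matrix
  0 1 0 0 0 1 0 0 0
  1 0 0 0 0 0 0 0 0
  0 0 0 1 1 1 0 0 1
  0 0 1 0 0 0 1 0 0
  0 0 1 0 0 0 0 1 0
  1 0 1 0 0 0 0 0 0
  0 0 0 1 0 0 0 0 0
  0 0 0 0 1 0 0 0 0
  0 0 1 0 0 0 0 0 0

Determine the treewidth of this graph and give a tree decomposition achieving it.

The largest bag has 2 vertices, giving width 1; this decomposition certifies tw(G) ≤ 1. Since G has at least one edge (e.g. e–c), it is not an edgeless graph, so tw(G) ≥ 1. The upper and lower bounds meet at 1, so that is the treewidth.

Treewidth 1.
Bags: B1 = {c, e}  B2 = {c, i}  B3 = {c, d}  B4 = {c, f}  B5 = {a, f}  B6 = {e, h}  B7 = {d, g}  B8 = {a, b}
Tree: B1–B2, B2–B3, B2–B4, B4–B5, B1–B6, B3–B7, B5–B8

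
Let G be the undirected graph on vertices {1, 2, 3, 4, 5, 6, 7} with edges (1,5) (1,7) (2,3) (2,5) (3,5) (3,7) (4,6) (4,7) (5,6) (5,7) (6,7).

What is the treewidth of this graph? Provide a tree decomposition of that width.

Treewidth 2.
Bags: B1 = {3, 5, 7}  B2 = {5, 6, 7}  B3 = {4, 6, 7}  B4 = {1, 5, 7}  B5 = {2, 3, 5}
Tree: B1–B2, B2–B3, B1–B4, B1–B5

The largest bag has 3 vertices, giving width 2; this decomposition certifies tw(G) ≤ 2. For the lower bound, the 3 vertices {4, 6, 7} are pairwise adjacent, and any tree decomposition puts a clique entirely inside one bag — forcing width ≥ 2. Hence tw(G) = 2 exactly.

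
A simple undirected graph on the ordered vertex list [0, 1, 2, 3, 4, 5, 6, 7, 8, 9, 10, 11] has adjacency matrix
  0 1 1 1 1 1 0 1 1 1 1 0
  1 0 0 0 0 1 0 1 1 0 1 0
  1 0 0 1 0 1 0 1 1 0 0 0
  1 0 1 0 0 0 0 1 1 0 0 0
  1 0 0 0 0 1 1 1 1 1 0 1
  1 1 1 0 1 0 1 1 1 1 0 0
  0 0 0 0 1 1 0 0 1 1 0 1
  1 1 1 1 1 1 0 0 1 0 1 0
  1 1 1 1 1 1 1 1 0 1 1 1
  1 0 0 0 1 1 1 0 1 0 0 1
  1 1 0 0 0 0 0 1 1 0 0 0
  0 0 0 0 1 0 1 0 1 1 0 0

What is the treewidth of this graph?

4

A width-4 tree decomposition is:
Bags: B1 = {0, 4, 5, 7, 8}  B2 = {0, 2, 5, 7, 8}  B3 = {0, 2, 3, 7, 8}  B4 = {0, 4, 5, 8, 9}  B5 = {4, 5, 6, 8, 9}  B6 = {0, 1, 5, 7, 8}  B7 = {0, 1, 7, 8, 10}  B8 = {4, 6, 8, 9, 11}
Tree: B1–B2, B2–B3, B1–B4, B4–B5, B2–B6, B6–B7, B5–B8
The largest bag has 5 vertices, giving width 4; this decomposition certifies tw(G) ≤ 4. Conversely, {0, 4, 5, 8, 9} is a clique of size 5, and the vertices of any clique must share a bag in every tree decomposition; so some bag has ≥ 5 vertices and tw(G) ≥ 4. Hence tw(G) = 4 exactly.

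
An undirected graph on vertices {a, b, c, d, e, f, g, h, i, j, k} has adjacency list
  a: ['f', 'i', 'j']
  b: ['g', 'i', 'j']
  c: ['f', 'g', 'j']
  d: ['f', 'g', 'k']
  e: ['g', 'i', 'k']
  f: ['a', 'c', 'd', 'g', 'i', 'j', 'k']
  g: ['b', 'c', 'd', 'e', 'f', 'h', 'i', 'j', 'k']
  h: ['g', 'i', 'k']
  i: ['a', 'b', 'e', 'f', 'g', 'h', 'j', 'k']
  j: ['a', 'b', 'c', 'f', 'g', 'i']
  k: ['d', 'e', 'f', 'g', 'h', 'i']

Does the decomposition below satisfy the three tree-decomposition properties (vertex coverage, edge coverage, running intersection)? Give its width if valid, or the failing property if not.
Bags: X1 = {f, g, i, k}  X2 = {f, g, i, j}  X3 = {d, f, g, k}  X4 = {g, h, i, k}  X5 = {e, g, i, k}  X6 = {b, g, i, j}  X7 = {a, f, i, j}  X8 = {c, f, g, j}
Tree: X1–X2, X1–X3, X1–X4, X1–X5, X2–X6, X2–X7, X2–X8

Vertex coverage: the bags together contain {a, b, c, d, e, f, g, h, i, j, k}, the full vertex set. Edge coverage: each edge of G has both endpoints in at least one bag. Running intersection: for every vertex, the bags containing it form a connected subtree. All three properties hold, so this is a valid tree decomposition of width max|bag| − 1 = 3, and hence tw(G) ≤ 3.

Yes; width 3.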